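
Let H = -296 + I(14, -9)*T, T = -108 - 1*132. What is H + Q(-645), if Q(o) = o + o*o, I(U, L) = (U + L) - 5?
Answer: 415084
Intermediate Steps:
I(U, L) = -5 + L + U (I(U, L) = (L + U) - 5 = -5 + L + U)
T = -240 (T = -108 - 132 = -240)
H = -296 (H = -296 + (-5 - 9 + 14)*(-240) = -296 + 0*(-240) = -296 + 0 = -296)
Q(o) = o + o**2
H + Q(-645) = -296 - 645*(1 - 645) = -296 - 645*(-644) = -296 + 415380 = 415084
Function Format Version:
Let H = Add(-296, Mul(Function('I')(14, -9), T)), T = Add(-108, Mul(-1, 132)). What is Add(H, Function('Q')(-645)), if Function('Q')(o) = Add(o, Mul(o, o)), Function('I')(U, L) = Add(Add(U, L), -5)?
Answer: 415084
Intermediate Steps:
Function('I')(U, L) = Add(-5, L, U) (Function('I')(U, L) = Add(Add(L, U), -5) = Add(-5, L, U))
T = -240 (T = Add(-108, -132) = -240)
H = -296 (H = Add(-296, Mul(Add(-5, -9, 14), -240)) = Add(-296, Mul(0, -240)) = Add(-296, 0) = -296)
Function('Q')(o) = Add(o, Pow(o, 2))
Add(H, Function('Q')(-645)) = Add(-296, Mul(-645, Add(1, -645))) = Add(-296, Mul(-645, -644)) = Add(-296, 415380) = 415084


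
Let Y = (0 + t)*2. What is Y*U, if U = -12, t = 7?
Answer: -168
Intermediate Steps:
Y = 14 (Y = (0 + 7)*2 = 7*2 = 14)
Y*U = 14*(-12) = -168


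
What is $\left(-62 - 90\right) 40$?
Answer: $-6080$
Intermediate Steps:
$\left(-62 - 90\right) 40 = \left(-152\right) 40 = -6080$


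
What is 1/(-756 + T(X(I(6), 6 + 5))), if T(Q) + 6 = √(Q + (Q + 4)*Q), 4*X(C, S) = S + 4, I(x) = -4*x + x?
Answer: -4064/3096593 - 20*√21/9289779 ≈ -0.0013223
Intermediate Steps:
I(x) = -3*x
X(C, S) = 1 + S/4 (X(C, S) = (S + 4)/4 = (4 + S)/4 = 1 + S/4)
T(Q) = -6 + √(Q + Q*(4 + Q)) (T(Q) = -6 + √(Q + (Q + 4)*Q) = -6 + √(Q + (4 + Q)*Q) = -6 + √(Q + Q*(4 + Q)))
1/(-756 + T(X(I(6), 6 + 5))) = 1/(-756 + (-6 + √((1 + (6 + 5)/4)*(5 + (1 + (6 + 5)/4))))) = 1/(-756 + (-6 + √((1 + (¼)*11)*(5 + (1 + (¼)*11))))) = 1/(-756 + (-6 + √((1 + 11/4)*(5 + (1 + 11/4))))) = 1/(-756 + (-6 + √(15*(5 + 15/4)/4))) = 1/(-756 + (-6 + √((15/4)*(35/4)))) = 1/(-756 + (-6 + √(525/16))) = 1/(-756 + (-6 + 5*√21/4)) = 1/(-762 + 5*√21/4)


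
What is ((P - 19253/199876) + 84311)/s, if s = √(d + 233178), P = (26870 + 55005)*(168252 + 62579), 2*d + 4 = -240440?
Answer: 3777530964998683*√28239/11288596728 ≈ 5.6233e+7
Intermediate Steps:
d = -120222 (d = -2 + (½)*(-240440) = -2 - 120220 = -120222)
P = 18899288125 (P = 81875*230831 = 18899288125)
s = 2*√28239 (s = √(-120222 + 233178) = √112956 = 2*√28239 ≈ 336.09)
((P - 19253/199876) + 84311)/s = ((18899288125 - 19253/199876) + 84311)/((2*√28239)) = ((18899288125 - 19253*1/199876) + 84311)*(√28239/56478) = ((18899288125 - 19253/199876) + 84311)*(√28239/56478) = (3777514113253247/199876 + 84311)*(√28239/56478) = 3777530964998683*(√28239/56478)/199876 = 3777530964998683*√28239/11288596728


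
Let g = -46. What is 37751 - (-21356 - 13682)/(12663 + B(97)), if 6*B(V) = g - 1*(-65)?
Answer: 2869172975/75997 ≈ 37754.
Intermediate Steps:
B(V) = 19/6 (B(V) = (-46 - 1*(-65))/6 = (-46 + 65)/6 = (1/6)*19 = 19/6)
37751 - (-21356 - 13682)/(12663 + B(97)) = 37751 - (-21356 - 13682)/(12663 + 19/6) = 37751 - (-35038)/75997/6 = 37751 - (-35038)*6/75997 = 37751 - 1*(-210228/75997) = 37751 + 210228/75997 = 2869172975/75997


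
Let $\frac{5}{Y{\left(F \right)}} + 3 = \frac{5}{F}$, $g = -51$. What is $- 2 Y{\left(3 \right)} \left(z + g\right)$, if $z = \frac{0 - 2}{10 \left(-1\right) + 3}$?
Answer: $- \frac{5325}{14} \approx -380.36$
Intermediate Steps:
$Y{\left(F \right)} = \frac{5}{-3 + \frac{5}{F}}$
$z = \frac{2}{7}$ ($z = - \frac{2}{-10 + 3} = - \frac{2}{-7} = \left(-2\right) \left(- \frac{1}{7}\right) = \frac{2}{7} \approx 0.28571$)
$- 2 Y{\left(3 \right)} \left(z + g\right) = - 2 \left(-5\right) 3 \frac{1}{-5 + 3 \cdot 3} \left(\frac{2}{7} - 51\right) = - 2 \left(-5\right) 3 \frac{1}{-5 + 9} \left(- \frac{355}{7}\right) = - 2 \left(-5\right) 3 \cdot \frac{1}{4} \left(- \frac{355}{7}\right) = - 2 \left(\left(- \frac{15}{4}\right) \left(- \frac{355}{7}\right)\right) = \left(-2\right) \frac{5325}{28} = - \frac{5325}{14}$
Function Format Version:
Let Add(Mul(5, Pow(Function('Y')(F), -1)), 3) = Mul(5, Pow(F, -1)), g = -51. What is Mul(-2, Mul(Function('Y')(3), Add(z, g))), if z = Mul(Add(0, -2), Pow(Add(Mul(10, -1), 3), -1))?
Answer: Rational(-5325, 14) ≈ -380.36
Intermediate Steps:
Function('Y')(F) = Mul(5, Pow(Add(-3, Mul(5, Pow(F, -1))), -1))
z = Rational(2, 7) (z = Mul(-2, Pow(Add(-10, 3), -1)) = Mul(-2, Pow(-7, -1)) = Mul(-2, Rational(-1, 7)) = Rational(2, 7) ≈ 0.28571)
Mul(-2, Mul(Function('Y')(3), Add(z, g))) = Mul(-2, Mul(Mul(-5, 3, Pow(Add(-5, Mul(3, 3)), -1)), Add(Rational(2, 7), -51))) = Mul(-2, Mul(Mul(-5, 3, Pow(Add(-5, 9), -1)), Rational(-355, 7))) = Mul(-2, Mul(Mul(-5, 3, Pow(4, -1)), Rational(-355, 7))) = Mul(-2, Mul(Mul(-5, 3, Rational(1, 4)), Rational(-355, 7))) = Mul(-2, Mul(Rational(-15, 4), Rational(-355, 7))) = Mul(-2, Rational(5325, 28)) = Rational(-5325, 14)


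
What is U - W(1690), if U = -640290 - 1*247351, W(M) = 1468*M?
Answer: -3368561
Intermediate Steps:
U = -887641 (U = -640290 - 247351 = -887641)
U - W(1690) = -887641 - 1468*1690 = -887641 - 1*2480920 = -887641 - 2480920 = -3368561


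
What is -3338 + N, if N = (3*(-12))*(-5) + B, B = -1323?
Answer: -4481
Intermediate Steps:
N = -1143 (N = (3*(-12))*(-5) - 1323 = -36*(-5) - 1323 = 180 - 1323 = -1143)
-3338 + N = -3338 - 1143 = -4481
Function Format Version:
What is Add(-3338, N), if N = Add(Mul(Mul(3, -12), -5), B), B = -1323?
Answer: -4481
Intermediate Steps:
N = -1143 (N = Add(Mul(Mul(3, -12), -5), -1323) = Add(Mul(-36, -5), -1323) = Add(180, -1323) = -1143)
Add(-3338, N) = Add(-3338, -1143) = -4481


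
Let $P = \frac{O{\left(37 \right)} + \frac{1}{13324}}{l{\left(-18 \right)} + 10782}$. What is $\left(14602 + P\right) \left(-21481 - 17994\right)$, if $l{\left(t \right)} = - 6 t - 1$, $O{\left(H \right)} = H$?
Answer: $- \frac{83629058147392975}{145085036} \approx -5.7641 \cdot 10^{8}$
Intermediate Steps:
$l{\left(t \right)} = -1 - 6 t$ ($l{\left(t \right)} = - 6 t - 1 = -1 - 6 t$)
$P = \frac{492989}{145085036}$ ($P = \frac{37 + \frac{1}{13324}}{\left(-1 - -108\right) + 10782} = \frac{37 + \frac{1}{13324}}{\left(-1 + 108\right) + 10782} = \frac{492989}{13324 \left(107 + 10782\right)} = \frac{492989}{13324 \cdot 10889} = \frac{492989}{13324} \cdot \frac{1}{10889} = \frac{492989}{145085036} \approx 0.0033979$)
$\left(14602 + P\right) \left(-21481 - 17994\right) = \left(14602 + \frac{492989}{145085036}\right) \left(-21481 - 17994\right) = \frac{2118532188661}{145085036} \left(-39475\right) = - \frac{83629058147392975}{145085036}$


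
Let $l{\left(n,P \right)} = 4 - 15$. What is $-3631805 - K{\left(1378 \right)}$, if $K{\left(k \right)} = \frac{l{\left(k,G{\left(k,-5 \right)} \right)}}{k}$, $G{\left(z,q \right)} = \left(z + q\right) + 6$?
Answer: $- \frac{5004627279}{1378} \approx -3.6318 \cdot 10^{6}$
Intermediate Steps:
$G{\left(z,q \right)} = 6 + q + z$ ($G{\left(z,q \right)} = \left(q + z\right) + 6 = 6 + q + z$)
$l{\left(n,P \right)} = -11$ ($l{\left(n,P \right)} = 4 - 15 = -11$)
$K{\left(k \right)} = - \frac{11}{k}$
$-3631805 - K{\left(1378 \right)} = -3631805 - - \frac{11}{1378} = -3631805 + \frac{11}{1378} = - \frac{5004627279}{1378}$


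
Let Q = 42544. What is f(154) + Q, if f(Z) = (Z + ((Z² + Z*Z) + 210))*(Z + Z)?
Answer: 14763712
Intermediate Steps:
f(Z) = 2*Z*(210 + Z + 2*Z²) (f(Z) = (Z + ((Z² + Z²) + 210))*(2*Z) = (Z + (2*Z² + 210))*(2*Z) = (Z + (210 + 2*Z²))*(2*Z) = (210 + Z + 2*Z²)*(2*Z) = 2*Z*(210 + Z + 2*Z²))
f(154) + Q = 2*154*(210 + 154 + 2*154²) + 42544 = 2*154*(210 + 154 + 2*23716) + 42544 = 2*154*(210 + 154 + 47432) + 42544 = 2*154*47796 + 42544 = 14721168 + 42544 = 14763712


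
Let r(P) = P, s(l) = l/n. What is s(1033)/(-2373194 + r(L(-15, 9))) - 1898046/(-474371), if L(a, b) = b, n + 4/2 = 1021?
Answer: 4589997678118447/1147159774326065 ≈ 4.0012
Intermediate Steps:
n = 1019 (n = -2 + 1021 = 1019)
s(l) = l/1019
s(1033)/(-2373194 + r(L(-15, 9))) - 1898046/(-474371) = ((1/1019)*1033)/(-2373194 + 9) - 1898046/(-474371) = (1033/1019)/(-2373185) - 1898046*(-1/474371) = (1033/1019)*(-1/2373185) + 1898046/474371 = -1033/2418275515 + 1898046/474371 = 4589997678118447/1147159774326065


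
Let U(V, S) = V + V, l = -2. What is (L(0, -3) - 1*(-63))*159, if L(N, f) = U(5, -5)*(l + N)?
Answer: 6837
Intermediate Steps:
U(V, S) = 2*V
L(N, f) = -20 + 10*N (L(N, f) = (2*5)*(-2 + N) = 10*(-2 + N) = -20 + 10*N)
(L(0, -3) - 1*(-63))*159 = ((-20 + 10*0) - 1*(-63))*159 = ((-20 + 0) + 63)*159 = (-20 + 63)*159 = 43*159 = 6837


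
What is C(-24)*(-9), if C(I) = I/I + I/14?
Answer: 45/7 ≈ 6.4286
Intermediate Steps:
C(I) = 1 + I/14 (C(I) = 1 + I*(1/14) = 1 + I/14)
C(-24)*(-9) = (1 + (1/14)*(-24))*(-9) = (1 - 12/7)*(-9) = -5/7*(-9) = 45/7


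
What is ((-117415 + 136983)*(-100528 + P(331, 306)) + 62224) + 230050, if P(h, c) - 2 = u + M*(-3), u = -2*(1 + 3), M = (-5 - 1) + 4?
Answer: -1966839630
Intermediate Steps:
M = -2 (M = -6 + 4 = -2)
u = -8 (u = -2*4 = -8)
P(h, c) = 0 (P(h, c) = 2 + (-8 - 2*(-3)) = 2 + (-8 + 6) = 2 - 2 = 0)
((-117415 + 136983)*(-100528 + P(331, 306)) + 62224) + 230050 = ((-117415 + 136983)*(-100528 + 0) + 62224) + 230050 = (19568*(-100528) + 62224) + 230050 = (-1967131904 + 62224) + 230050 = -1967069680 + 230050 = -1966839630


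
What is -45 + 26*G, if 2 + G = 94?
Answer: 2347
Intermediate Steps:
G = 92 (G = -2 + 94 = 92)
-45 + 26*G = -45 + 26*92 = -45 + 2392 = 2347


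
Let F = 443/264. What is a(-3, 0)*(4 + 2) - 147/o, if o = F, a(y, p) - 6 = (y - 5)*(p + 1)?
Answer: -44124/443 ≈ -99.603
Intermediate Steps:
a(y, p) = 6 + (1 + p)*(-5 + y) (a(y, p) = 6 + (y - 5)*(p + 1) = 6 + (-5 + y)*(1 + p) = 6 + (1 + p)*(-5 + y))
F = 443/264 (F = 443*(1/264) = 443/264 ≈ 1.6780)
o = 443/264 ≈ 1.6780
a(-3, 0)*(4 + 2) - 147/o = (1 - 3 - 5*0 + 0*(-3))*(4 + 2) - 147/443/264 = (1 - 3 + 0 + 0)*6 - 147*264/443 = -2*6 - 38808/443 = -12 - 38808/443 = -44124/443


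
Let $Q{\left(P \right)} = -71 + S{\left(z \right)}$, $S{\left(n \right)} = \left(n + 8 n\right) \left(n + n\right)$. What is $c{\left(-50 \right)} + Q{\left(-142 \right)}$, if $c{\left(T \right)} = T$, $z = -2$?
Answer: $-49$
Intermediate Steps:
$S{\left(n \right)} = 18 n^{2}$ ($S{\left(n \right)} = 9 n 2 n = 18 n^{2}$)
$Q{\left(P \right)} = 1$ ($Q{\left(P \right)} = -71 + 18 \left(-2\right)^{2} = -71 + 18 \cdot 4 = -71 + 72 = 1$)
$c{\left(-50 \right)} + Q{\left(-142 \right)} = -50 + 1 = -49$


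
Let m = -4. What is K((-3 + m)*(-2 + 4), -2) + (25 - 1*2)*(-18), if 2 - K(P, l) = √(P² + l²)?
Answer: -412 - 10*√2 ≈ -426.14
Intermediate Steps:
K(P, l) = 2 - √(P² + l²)
K((-3 + m)*(-2 + 4), -2) + (25 - 1*2)*(-18) = (2 - √(((-3 - 4)*(-2 + 4))² + (-2)²)) + (25 - 1*2)*(-18) = (2 - √((-7*2)² + 4)) + (25 - 2)*(-18) = (2 - √((-14)² + 4)) + 23*(-18) = (2 - √(196 + 4)) - 414 = (2 - √200) - 414 = (2 - 10*√2) - 414 = -412 - 10*√2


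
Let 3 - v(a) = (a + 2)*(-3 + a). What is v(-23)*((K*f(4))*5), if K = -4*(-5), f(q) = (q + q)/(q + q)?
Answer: -54300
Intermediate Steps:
f(q) = 1 (f(q) = (2*q)/((2*q)) = (2*q)*(1/(2*q)) = 1)
K = 20
v(a) = 3 - (-3 + a)*(2 + a) (v(a) = 3 - (a + 2)*(-3 + a) = 3 - (2 + a)*(-3 + a) = 3 - (-3 + a)*(2 + a))
v(-23)*((K*f(4))*5) = (9 - 23 - 1*(-23)²)*((20*1)*5) = (9 - 23 - 1*529)*(20*5) = (9 - 23 - 529)*100 = -543*100 = -54300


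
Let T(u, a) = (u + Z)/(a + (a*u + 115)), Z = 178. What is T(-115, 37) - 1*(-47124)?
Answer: 193349709/4103 ≈ 47124.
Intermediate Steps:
T(u, a) = (178 + u)/(115 + a + a*u) (T(u, a) = (u + 178)/(a + (a*u + 115)) = (178 + u)/(a + (115 + a*u)) = (178 + u)/(115 + a + a*u))
T(-115, 37) - 1*(-47124) = (178 - 115)/(115 + 37 + 37*(-115)) - 1*(-47124) = 63/(115 + 37 - 4255) + 47124 = 63/(-4103) + 47124 = -1/4103*63 + 47124 = -63/4103 + 47124 = 193349709/4103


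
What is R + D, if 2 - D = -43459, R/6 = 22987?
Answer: 181383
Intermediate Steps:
R = 137922 (R = 6*22987 = 137922)
D = 43461 (D = 2 - 1*(-43459) = 2 + 43459 = 43461)
R + D = 137922 + 43461 = 181383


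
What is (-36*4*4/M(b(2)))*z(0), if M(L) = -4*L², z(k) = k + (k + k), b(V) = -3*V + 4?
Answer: 0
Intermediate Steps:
b(V) = 4 - 3*V
z(k) = 3*k (z(k) = k + 2*k = 3*k)
(-36*4*4/M(b(2)))*z(0) = (-36*4*4/((-4*(4 - 3*2)²)))*(3*0) = -576/((-4*(4 - 6)²))*0 = -576/((-4*(-2)²))*0 = -576/((-4*4))*0 = -576/(-16)*0 = -576*(-1)/16*0 = -36*(-1)*0 = 36*0 = 0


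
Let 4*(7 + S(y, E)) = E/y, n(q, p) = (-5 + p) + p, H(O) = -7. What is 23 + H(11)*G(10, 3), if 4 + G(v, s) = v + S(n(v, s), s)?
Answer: 99/4 ≈ 24.750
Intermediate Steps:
n(q, p) = -5 + 2*p
S(y, E) = -7 + E/(4*y) (S(y, E) = -7 + (E/y)/4 = -7 + E/(4*y))
G(v, s) = -11 + v + s/(4*(-5 + 2*s)) (G(v, s) = -4 + (v + (-7 + s/(4*(-5 + 2*s)))) = -4 + (-7 + v + s/(4*(-5 + 2*s))) = -11 + v + s/(4*(-5 + 2*s)))
23 + H(11)*G(10, 3) = 23 - 7*(-11 + 10 + (¼)*3/(-5 + 2*3)) = 23 - 7*(-11 + 10 + (¼)*3/(-5 + 6)) = 23 - 7*(-11 + 10 + (¼)*3/1) = 23 - 7*(-11 + 10 + (¼)*3*1) = 23 - 7*(-11 + 10 + ¾) = 23 - 7*(-¼) = 23 + 7/4 = 99/4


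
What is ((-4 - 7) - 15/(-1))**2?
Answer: 16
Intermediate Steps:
((-4 - 7) - 15/(-1))**2 = (-11 - 15*(-1))**2 = (-11 + 15)**2 = 4**2 = 16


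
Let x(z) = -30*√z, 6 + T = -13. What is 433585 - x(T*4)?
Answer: 433585 + 60*I*√19 ≈ 4.3359e+5 + 261.53*I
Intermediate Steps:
T = -19 (T = -6 - 13 = -19)
433585 - x(T*4) = 433585 - (-30)*√(-19*4) = 433585 - (-30)*√(-76) = 433585 - (-30)*2*I*√19 = 433585 - (-60)*I*√19 = 433585 + 60*I*√19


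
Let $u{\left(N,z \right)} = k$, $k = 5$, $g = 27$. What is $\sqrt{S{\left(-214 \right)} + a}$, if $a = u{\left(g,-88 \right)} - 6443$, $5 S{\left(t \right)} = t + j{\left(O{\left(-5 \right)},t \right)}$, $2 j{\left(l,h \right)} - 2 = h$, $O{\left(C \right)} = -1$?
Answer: $i \sqrt{6502} \approx 80.635 i$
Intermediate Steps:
$j{\left(l,h \right)} = 1 + \frac{h}{2}$
$u{\left(N,z \right)} = 5$
$S{\left(t \right)} = \frac{1}{5} + \frac{3 t}{10}$ ($S{\left(t \right)} = \frac{t + \left(1 + \frac{t}{2}\right)}{5} = \frac{1 + \frac{3 t}{2}}{5} = \frac{1}{5} + \frac{3 t}{10}$)
$a = -6438$ ($a = 5 - 6443 = -6438$)
$\sqrt{S{\left(-214 \right)} + a} = \sqrt{\left(\frac{1}{5} + \frac{3}{10} \left(-214\right)\right) - 6438} = \sqrt{\left(\frac{1}{5} - \frac{321}{5}\right) - 6438} = \sqrt{-64 - 6438} = \sqrt{-6502} = i \sqrt{6502}$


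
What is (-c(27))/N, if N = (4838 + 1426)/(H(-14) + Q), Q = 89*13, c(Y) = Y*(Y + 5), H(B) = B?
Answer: -4572/29 ≈ -157.66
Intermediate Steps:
c(Y) = Y*(5 + Y)
Q = 1157
N = 696/127 (N = (4838 + 1426)/(-14 + 1157) = 6264/1143 = 6264*(1/1143) = 696/127 ≈ 5.4803)
(-c(27))/N = (-27*(5 + 27))/(696/127) = -27*32*(127/696) = -1*864*(127/696) = -864*127/696 = -4572/29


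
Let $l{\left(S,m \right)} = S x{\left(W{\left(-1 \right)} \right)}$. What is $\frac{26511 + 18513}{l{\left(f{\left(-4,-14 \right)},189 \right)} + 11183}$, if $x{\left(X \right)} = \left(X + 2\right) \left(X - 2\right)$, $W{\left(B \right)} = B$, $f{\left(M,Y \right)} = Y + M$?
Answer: $\frac{45024}{11237} \approx 4.0068$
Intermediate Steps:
$f{\left(M,Y \right)} = M + Y$
$x{\left(X \right)} = \left(-2 + X\right) \left(2 + X\right)$ ($x{\left(X \right)} = \left(2 + X\right) \left(-2 + X\right) = \left(-2 + X\right) \left(2 + X\right)$)
$l{\left(S,m \right)} = - 3 S$ ($l{\left(S,m \right)} = S \left(-4 + \left(-1\right)^{2}\right) = S \left(-4 + 1\right) = S \left(-3\right) = - 3 S$)
$\frac{26511 + 18513}{l{\left(f{\left(-4,-14 \right)},189 \right)} + 11183} = \frac{26511 + 18513}{- 3 \left(-4 - 14\right) + 11183} = \frac{45024}{\left(-3\right) \left(-18\right) + 11183} = \frac{45024}{54 + 11183} = \frac{45024}{11237}$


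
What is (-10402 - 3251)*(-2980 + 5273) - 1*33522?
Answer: -31339851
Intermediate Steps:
(-10402 - 3251)*(-2980 + 5273) - 1*33522 = -13653*2293 - 33522 = -31306329 - 33522 = -31339851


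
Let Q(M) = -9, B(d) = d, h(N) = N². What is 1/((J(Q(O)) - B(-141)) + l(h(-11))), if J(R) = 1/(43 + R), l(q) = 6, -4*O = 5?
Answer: 34/4999 ≈ 0.0068014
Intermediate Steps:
O = -5/4 (O = -¼*5 = -5/4 ≈ -1.2500)
1/((J(Q(O)) - B(-141)) + l(h(-11))) = 1/((1/(43 - 9) - 1*(-141)) + 6) = 1/((1/34 + 141) + 6) = 1/(4795/34 + 6) = 1/(4999/34) = 34/4999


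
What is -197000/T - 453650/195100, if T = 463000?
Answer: -4969493/1806626 ≈ -2.7507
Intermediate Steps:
-197000/T - 453650/195100 = -197000/463000 - 453650/195100 = -197000*1/463000 - 453650*1/195100 = -197/463 - 9073/3902 = -4969493/1806626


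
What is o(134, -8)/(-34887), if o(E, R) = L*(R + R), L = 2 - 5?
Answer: -16/11629 ≈ -0.0013759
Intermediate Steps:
L = -3
o(E, R) = -6*R (o(E, R) = -3*(R + R) = -6*R)
o(134, -8)/(-34887) = -6*(-8)/(-34887) = 48*(-1/34887) = -16/11629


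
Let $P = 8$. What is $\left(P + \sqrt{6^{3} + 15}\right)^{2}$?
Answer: $\left(8 + \sqrt{231}\right)^{2} \approx 538.18$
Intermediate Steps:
$\left(P + \sqrt{6^{3} + 15}\right)^{2} = \left(8 + \sqrt{6^{3} + 15}\right)^{2} = \left(8 + \sqrt{216 + 15}\right)^{2} = \left(8 + \sqrt{231}\right)^{2}$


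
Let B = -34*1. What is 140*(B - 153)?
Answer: -26180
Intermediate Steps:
B = -34
140*(B - 153) = 140*(-34 - 153) = 140*(-187) = -26180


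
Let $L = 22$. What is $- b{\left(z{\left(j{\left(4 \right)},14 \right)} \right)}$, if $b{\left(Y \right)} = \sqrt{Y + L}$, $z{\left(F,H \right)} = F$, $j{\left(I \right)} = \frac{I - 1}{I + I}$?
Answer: $- \frac{\sqrt{358}}{4} \approx -4.7302$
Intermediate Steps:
$j{\left(I \right)} = \frac{-1 + I}{2 I}$
$b{\left(Y \right)} = \sqrt{22 + Y}$ ($b{\left(Y \right)} = \sqrt{Y + 22} = \sqrt{22 + Y}$)
$- b{\left(z{\left(j{\left(4 \right)},14 \right)} \right)} = - \sqrt{22 + \frac{-1 + 4}{2 \cdot 4}} = - \sqrt{22 + \frac{1}{2} \cdot \frac{1}{4} \cdot 3} = - \sqrt{22 + \frac{3}{8}} = - \sqrt{\frac{179}{8}} = - \frac{\sqrt{358}}{4}$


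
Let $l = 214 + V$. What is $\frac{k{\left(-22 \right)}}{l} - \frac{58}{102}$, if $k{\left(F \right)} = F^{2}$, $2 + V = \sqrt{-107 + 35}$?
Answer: $\frac{28879}{16881} - \frac{363 i \sqrt{2}}{5627} \approx 1.7107 - 0.091231 i$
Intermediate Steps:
$V = -2 + 6 i \sqrt{2}$ ($V = -2 + \sqrt{-107 + 35} = -2 + \sqrt{-72} = -2 + 6 i \sqrt{2} \approx -2.0 + 8.4853 i$)
$l = 212 + 6 i \sqrt{2}$ ($l = 214 - \left(2 - 6 i \sqrt{2}\right) = 212 + 6 i \sqrt{2} \approx 212.0 + 8.4853 i$)
$\frac{k{\left(-22 \right)}}{l} - \frac{58}{102} = \frac{\left(-22\right)^{2}}{212 + 6 i \sqrt{2}} - \frac{58}{102} = \frac{484}{212 + 6 i \sqrt{2}} - \frac{29}{51} = - \frac{29}{51} + \frac{484}{212 + 6 i \sqrt{2}}$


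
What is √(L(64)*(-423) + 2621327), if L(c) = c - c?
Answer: √2621327 ≈ 1619.1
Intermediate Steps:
L(c) = 0
√(L(64)*(-423) + 2621327) = √(0*(-423) + 2621327) = √(0 + 2621327) = √2621327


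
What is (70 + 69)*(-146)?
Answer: -20294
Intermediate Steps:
(70 + 69)*(-146) = 139*(-146) = -20294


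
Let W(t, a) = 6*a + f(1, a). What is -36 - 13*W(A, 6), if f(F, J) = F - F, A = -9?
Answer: -504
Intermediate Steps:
f(F, J) = 0
W(t, a) = 6*a (W(t, a) = 6*a + 0 = 6*a)
-36 - 13*W(A, 6) = -36 - 78*6 = -36 - 13*36 = -36 - 468 = -504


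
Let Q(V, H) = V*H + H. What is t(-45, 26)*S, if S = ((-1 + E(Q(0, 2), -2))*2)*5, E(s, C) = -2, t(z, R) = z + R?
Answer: 570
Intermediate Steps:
Q(V, H) = H + H*V (Q(V, H) = H*V + H = H + H*V)
t(z, R) = R + z
S = -30 (S = ((-1 - 2)*2)*5 = -3*2*5 = -6*5 = -30)
t(-45, 26)*S = (26 - 45)*(-30) = -19*(-30) = 570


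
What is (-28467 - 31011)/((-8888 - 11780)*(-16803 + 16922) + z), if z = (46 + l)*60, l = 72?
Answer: 29739/1226206 ≈ 0.024253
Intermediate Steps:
z = 7080 (z = (46 + 72)*60 = 118*60 = 7080)
(-28467 - 31011)/((-8888 - 11780)*(-16803 + 16922) + z) = (-28467 - 31011)/((-8888 - 11780)*(-16803 + 16922) + 7080) = -59478/(-20668*119 + 7080) = -59478/(-2459492 + 7080) = -59478/(-2452412) = -59478*(-1/2452412) = 29739/1226206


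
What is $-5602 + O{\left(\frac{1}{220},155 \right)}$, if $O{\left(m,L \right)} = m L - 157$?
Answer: $- \frac{253365}{44} \approx -5758.3$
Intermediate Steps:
$O{\left(m,L \right)} = -157 + L m$ ($O{\left(m,L \right)} = L m - 157 = -157 + L m$)
$-5602 + O{\left(\frac{1}{220},155 \right)} = -5602 - \left(157 - \frac{155}{220}\right) = -5602 + \left(-157 + 155 \cdot \frac{1}{220}\right) = -5602 + \left(-157 + \frac{31}{44}\right) = -5602 - \frac{6877}{44} = - \frac{253365}{44}$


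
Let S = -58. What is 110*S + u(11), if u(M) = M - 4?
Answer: -6373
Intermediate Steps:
u(M) = -4 + M
110*S + u(11) = 110*(-58) + (-4 + 11) = -6380 + 7 = -6373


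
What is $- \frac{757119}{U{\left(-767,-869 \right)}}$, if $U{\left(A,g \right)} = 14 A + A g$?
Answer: $- \frac{252373}{218595} \approx -1.1545$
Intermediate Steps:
$- \frac{757119}{U{\left(-767,-869 \right)}} = - \frac{757119}{\left(-767\right) \left(14 - 869\right)} = - \frac{757119}{\left(-767\right) \left(-855\right)} = - \frac{757119}{655785} = \left(-757119\right) \frac{1}{655785} = - \frac{252373}{218595}$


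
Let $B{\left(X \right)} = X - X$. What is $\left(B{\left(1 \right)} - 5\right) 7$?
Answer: $-35$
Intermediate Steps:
$B{\left(X \right)} = 0$
$\left(B{\left(1 \right)} - 5\right) 7 = \left(0 - 5\right) 7 = \left(-5\right) 7 = -35$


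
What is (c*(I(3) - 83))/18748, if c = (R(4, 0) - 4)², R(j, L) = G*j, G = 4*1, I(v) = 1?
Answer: -2952/4687 ≈ -0.62983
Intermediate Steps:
G = 4
R(j, L) = 4*j
c = 144 (c = (4*4 - 4)² = (16 - 4)² = 12² = 144)
(c*(I(3) - 83))/18748 = (144*(1 - 83))/18748 = (144*(-82))*(1/18748) = -11808*1/18748 = -2952/4687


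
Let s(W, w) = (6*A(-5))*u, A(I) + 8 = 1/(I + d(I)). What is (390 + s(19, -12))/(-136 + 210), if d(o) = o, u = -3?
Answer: 2679/370 ≈ 7.2405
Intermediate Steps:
A(I) = -8 + 1/(2*I) (A(I) = -8 + 1/(I + I) = -8 + 1/(2*I))
s(W, w) = 729/5 (s(W, w) = (6*(-8 + (½)/(-5)))*(-3) = (6*(-8 + (½)*(-⅕)))*(-3) = (6*(-8 - ⅒))*(-3) = (6*(-81/10))*(-3) = -243/5*(-3) = 729/5)
(390 + s(19, -12))/(-136 + 210) = (390 + 729/5)/(-136 + 210) = (2679/5)/74 = (2679/5)*(1/74) = 2679/370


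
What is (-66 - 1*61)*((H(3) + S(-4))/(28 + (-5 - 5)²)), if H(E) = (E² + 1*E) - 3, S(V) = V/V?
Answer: -635/64 ≈ -9.9219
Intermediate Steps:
S(V) = 1
H(E) = -3 + E + E² (H(E) = (E² + E) - 3 = (E + E²) - 3 = -3 + E + E²)
(-66 - 1*61)*((H(3) + S(-4))/(28 + (-5 - 5)²)) = (-66 - 1*61)*(((-3 + 3 + 3²) + 1)/(28 + (-5 - 5)²)) = (-66 - 61)*(((-3 + 3 + 9) + 1)/(28 + (-10)²)) = -127*(9 + 1)/(28 + 100) = -1270/128 = -127*5/64 = -635/64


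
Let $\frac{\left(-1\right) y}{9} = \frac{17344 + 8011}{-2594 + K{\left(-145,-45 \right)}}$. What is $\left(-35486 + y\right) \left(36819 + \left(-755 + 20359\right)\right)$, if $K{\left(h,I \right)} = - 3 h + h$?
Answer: $- \frac{511139398803}{256} \approx -1.9966 \cdot 10^{9}$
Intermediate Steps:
$K{\left(h,I \right)} = - 2 h$
$y = \frac{25355}{256}$ ($y = - 9 \frac{17344 + 8011}{-2594 - -290} = - 9 \frac{25355}{-2594 + 290} = - 9 \frac{25355}{-2304} = - 9 \cdot 25355 \left(- \frac{1}{2304}\right) = \left(-9\right) \left(- \frac{25355}{2304}\right) = \frac{25355}{256} \approx 99.043$)
$\left(-35486 + y\right) \left(36819 + \left(-755 + 20359\right)\right) = \left(-35486 + \frac{25355}{256}\right) \left(36819 + \left(-755 + 20359\right)\right) = - \frac{9059061 \left(36819 + 19604\right)}{256} = \left(- \frac{9059061}{256}\right) 56423 = - \frac{511139398803}{256}$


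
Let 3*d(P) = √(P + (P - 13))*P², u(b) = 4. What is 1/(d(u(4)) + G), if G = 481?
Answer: 4329/2083529 - 48*I*√5/2083529 ≈ 0.0020777 - 5.1514e-5*I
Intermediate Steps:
d(P) = P²*√(-13 + 2*P)/3 (d(P) = (√(P + (P - 13))*P²)/3 = (√(P + (-13 + P))*P²)/3 = (√(-13 + 2*P)*P²)/3 = (P²*√(-13 + 2*P))/3 = P²*√(-13 + 2*P)/3)
1/(d(u(4)) + G) = 1/((⅓)*4²*√(-13 + 2*4) + 481) = 1/((⅓)*16*√(-13 + 8) + 481) = 1/((⅓)*16*√(-5) + 481) = 1/((⅓)*16*(I*√5) + 481) = 1/(16*I*√5/3 + 481) = 1/(481 + 16*I*√5/3)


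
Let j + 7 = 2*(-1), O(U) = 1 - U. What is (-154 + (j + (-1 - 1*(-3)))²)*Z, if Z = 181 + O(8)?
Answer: -18270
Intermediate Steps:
j = -9 (j = -7 + 2*(-1) = -7 - 2 = -9)
Z = 174 (Z = 181 + (1 - 1*8) = 181 + (1 - 8) = 181 - 7 = 174)
(-154 + (j + (-1 - 1*(-3)))²)*Z = (-154 + (-9 + (-1 - 1*(-3)))²)*174 = (-154 + (-9 + (-1 + 3))²)*174 = (-154 + (-9 + 2)²)*174 = (-154 + (-7)²)*174 = (-154 + 49)*174 = -105*174 = -18270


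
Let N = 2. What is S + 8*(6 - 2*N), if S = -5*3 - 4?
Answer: -3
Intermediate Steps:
S = -19 (S = -15 - 4 = -19)
S + 8*(6 - 2*N) = -19 + 8*(6 - 2*2) = -19 + 8*(6 - 4) = -19 + 8*2 = -19 + 16 = -3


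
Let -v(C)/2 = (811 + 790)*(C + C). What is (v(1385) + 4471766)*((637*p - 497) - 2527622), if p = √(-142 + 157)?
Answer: 11118096007106 - 2801382038*√15 ≈ 1.1107e+13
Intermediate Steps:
p = √15 ≈ 3.8730
v(C) = -6404*C (v(C) = -2*(811 + 790)*(C + C) = -3202*2*C = -6404*C)
(v(1385) + 4471766)*((637*p - 497) - 2527622) = (-6404*1385 + 4471766)*((637*√15 - 497) - 2527622) = (-8869540 + 4471766)*((-497 + 637*√15) - 2527622) = -4397774*(-2528119 + 637*√15) = 11118096007106 - 2801382038*√15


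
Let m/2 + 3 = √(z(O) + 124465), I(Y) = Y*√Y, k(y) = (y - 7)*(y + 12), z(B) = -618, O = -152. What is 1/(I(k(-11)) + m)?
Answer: 1/(2*(-3 + √123847 - 27*I*√2)) ≈ 0.001416 + 0.00015496*I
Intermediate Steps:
k(y) = (-7 + y)*(12 + y)
I(Y) = Y^(3/2)
m = -6 + 2*√123847 (m = -6 + 2*√(-618 + 124465) = -6 + 2*√123847 ≈ 697.84)
1/(I(k(-11)) + m) = 1/((-84 + (-11)² + 5*(-11))^(3/2) + (-6 + 2*√123847)) = 1/((-84 + 121 - 55)^(3/2) + (-6 + 2*√123847)) = 1/((-18)^(3/2) + (-6 + 2*√123847)) = 1/(-54*I*√2 + (-6 + 2*√123847)) = 1/(-6 + 2*√123847 - 54*I*√2)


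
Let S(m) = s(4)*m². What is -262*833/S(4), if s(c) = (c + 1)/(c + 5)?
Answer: -982107/40 ≈ -24553.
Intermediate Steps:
s(c) = (1 + c)/(5 + c)
S(m) = 5*m²/9 (S(m) = ((1 + 4)/(5 + 4))*m² = (5/9)*m² = ((⅑)*5)*m² = 5*m²/9)
-262*833/S(4) = -262/(((5/9)*4²)/833) = -262/(((5/9)*16)*(1/833)) = -262/((80/9)*(1/833)) = -262/80/7497 = -262*7497/80 = -982107/40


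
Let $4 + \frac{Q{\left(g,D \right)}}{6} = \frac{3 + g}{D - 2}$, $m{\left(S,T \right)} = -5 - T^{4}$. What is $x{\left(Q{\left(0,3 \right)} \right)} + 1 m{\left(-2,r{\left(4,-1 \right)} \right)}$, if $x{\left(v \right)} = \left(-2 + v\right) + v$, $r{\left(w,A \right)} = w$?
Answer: $-275$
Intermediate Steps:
$Q{\left(g,D \right)} = -24 + \frac{6 \left(3 + g\right)}{-2 + D}$ ($Q{\left(g,D \right)} = -24 + 6 \frac{3 + g}{D - 2} = -24 + 6 \frac{3 + g}{-2 + D} = -24 + \frac{6 \left(3 + g\right)}{-2 + D}$)
$x{\left(v \right)} = -2 + 2 v$
$x{\left(Q{\left(0,3 \right)} \right)} + 1 m{\left(-2,r{\left(4,-1 \right)} \right)} = \left(-2 + 2 \frac{6 \left(11 + 0 - 12\right)}{-2 + 3}\right) + 1 \left(-5 - 4^{4}\right) = \left(-2 + 2 \frac{6 \left(11 + 0 - 12\right)}{1}\right) + 1 \left(-5 - 256\right) = \left(-2 + 2 \cdot 6 \cdot 1 \left(-1\right)\right) + 1 \left(-5 - 256\right) = \left(-2 + 2 \left(-6\right)\right) + 1 \left(-261\right) = \left(-2 - 12\right) - 261 = -14 - 261 = -275$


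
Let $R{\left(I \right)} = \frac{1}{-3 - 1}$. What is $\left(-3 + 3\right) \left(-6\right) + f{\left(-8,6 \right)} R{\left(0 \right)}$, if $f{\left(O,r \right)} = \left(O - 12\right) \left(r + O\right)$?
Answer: $-10$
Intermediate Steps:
$f{\left(O,r \right)} = \left(-12 + O\right) \left(O + r\right)$
$R{\left(I \right)} = - \frac{1}{4}$ ($R{\left(I \right)} = \frac{1}{-3 - 1} = \frac{1}{-4} = - \frac{1}{4}$)
$\left(-3 + 3\right) \left(-6\right) + f{\left(-8,6 \right)} R{\left(0 \right)} = \left(-3 + 3\right) \left(-6\right) + \left(\left(-8\right)^{2} - -96 - 72 - 48\right) \left(- \frac{1}{4}\right) = 0 \left(-6\right) + \left(64 + 96 - 72 - 48\right) \left(- \frac{1}{4}\right) = 0 + 40 \left(- \frac{1}{4}\right) = 0 - 10 = -10$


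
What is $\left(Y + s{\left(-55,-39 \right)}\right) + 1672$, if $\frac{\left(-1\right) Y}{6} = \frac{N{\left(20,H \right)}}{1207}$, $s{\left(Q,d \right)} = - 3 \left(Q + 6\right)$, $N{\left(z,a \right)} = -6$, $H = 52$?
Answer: $\frac{2195569}{1207} \approx 1819.0$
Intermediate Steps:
$s{\left(Q,d \right)} = -18 - 3 Q$ ($s{\left(Q,d \right)} = - 3 \left(6 + Q\right) = -18 - 3 Q$)
$Y = \frac{36}{1207}$ ($Y = - 6 \left(- \frac{6}{1207}\right) = - 6 \left(\left(-6\right) \frac{1}{1207}\right) = \left(-6\right) \left(- \frac{6}{1207}\right) = \frac{36}{1207} \approx 0.029826$)
$\left(Y + s{\left(-55,-39 \right)}\right) + 1672 = \left(\frac{36}{1207} - -147\right) + 1672 = \left(\frac{36}{1207} + \left(-18 + 165\right)\right) + 1672 = \left(\frac{36}{1207} + 147\right) + 1672 = \frac{177465}{1207} + 1672 = \frac{2195569}{1207}$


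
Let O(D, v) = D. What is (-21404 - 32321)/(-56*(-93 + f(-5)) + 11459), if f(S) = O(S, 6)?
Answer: -7675/2421 ≈ -3.1702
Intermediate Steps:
f(S) = S
(-21404 - 32321)/(-56*(-93 + f(-5)) + 11459) = (-21404 - 32321)/(-56*(-93 - 5) + 11459) = -53725/(-56*(-98) + 11459) = -53725/(5488 + 11459) = -53725/16947 = -53725*1/16947 = -7675/2421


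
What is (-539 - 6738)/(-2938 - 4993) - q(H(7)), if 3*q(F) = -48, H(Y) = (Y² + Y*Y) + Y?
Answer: 134173/7931 ≈ 16.918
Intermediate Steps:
H(Y) = Y + 2*Y² (H(Y) = (Y² + Y²) + Y = 2*Y² + Y = Y + 2*Y²)
q(F) = -16 (q(F) = (⅓)*(-48) = -16)
(-539 - 6738)/(-2938 - 4993) - q(H(7)) = (-539 - 6738)/(-2938 - 4993) - 1*(-16) = -7277/(-7931) + 16 = -7277*(-1/7931) + 16 = 7277/7931 + 16 = 134173/7931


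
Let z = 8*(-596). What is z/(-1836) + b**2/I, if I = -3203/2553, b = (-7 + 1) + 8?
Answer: -869332/1470177 ≈ -0.59131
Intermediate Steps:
b = 2 (b = -6 + 8 = 2)
z = -4768
I = -3203/2553 (I = -3203*1/2553 = -3203/2553 ≈ -1.2546)
z/(-1836) + b**2/I = -4768/(-1836) + 2**2/(-3203/2553) = -4768*(-1/1836) + 4*(-2553/3203) = 1192/459 - 10212/3203 = -869332/1470177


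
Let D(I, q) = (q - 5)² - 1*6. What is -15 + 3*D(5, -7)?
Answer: 399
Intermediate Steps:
D(I, q) = -6 + (-5 + q)² (D(I, q) = (-5 + q)² - 6 = -6 + (-5 + q)²)
-15 + 3*D(5, -7) = -15 + 3*(-6 + (-5 - 7)²) = -15 + 3*(-6 + (-12)²) = -15 + 3*(-6 + 144) = -15 + 3*138 = -15 + 414 = 399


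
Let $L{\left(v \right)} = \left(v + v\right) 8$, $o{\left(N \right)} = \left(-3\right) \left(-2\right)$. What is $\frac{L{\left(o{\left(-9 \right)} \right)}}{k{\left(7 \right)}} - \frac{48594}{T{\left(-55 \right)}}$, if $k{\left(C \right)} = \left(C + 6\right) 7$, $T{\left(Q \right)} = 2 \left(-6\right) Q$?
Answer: $- \frac{726449}{10010} \approx -72.572$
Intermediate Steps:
$o{\left(N \right)} = 6$
$T{\left(Q \right)} = - 12 Q$
$L{\left(v \right)} = 16 v$ ($L{\left(v \right)} = 2 v 8 = 16 v$)
$k{\left(C \right)} = 42 + 7 C$ ($k{\left(C \right)} = \left(6 + C\right) 7 = 42 + 7 C$)
$\frac{L{\left(o{\left(-9 \right)} \right)}}{k{\left(7 \right)}} - \frac{48594}{T{\left(-55 \right)}} = \frac{16 \cdot 6}{42 + 7 \cdot 7} - \frac{48594}{\left(-12\right) \left(-55\right)} = \frac{96}{42 + 49} - \frac{48594}{660} = \frac{96}{91} - \frac{8099}{110} = - \frac{726449}{10010}$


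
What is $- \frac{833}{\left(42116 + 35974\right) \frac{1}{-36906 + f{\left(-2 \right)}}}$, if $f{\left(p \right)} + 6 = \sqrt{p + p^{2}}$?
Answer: $\frac{5124616}{13015} - \frac{833 \sqrt{2}}{78090} \approx 393.73$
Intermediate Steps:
$f{\left(p \right)} = -6 + \sqrt{p + p^{2}}$
$- \frac{833}{\left(42116 + 35974\right) \frac{1}{-36906 + f{\left(-2 \right)}}} = - \frac{833}{\left(42116 + 35974\right) \frac{1}{-36906 - \left(6 - \sqrt{- 2 \left(1 - 2\right)}\right)}} = - \frac{833}{78090 \frac{1}{-36906 - \left(6 - \sqrt{\left(-2\right) \left(-1\right)}\right)}} = - \frac{833}{78090 \frac{1}{-36906 - \left(6 - \sqrt{2}\right)}} = - \frac{833}{78090 \frac{1}{-36912 + \sqrt{2}}} = - 833 \left(- \frac{6152}{13015} + \frac{\sqrt{2}}{78090}\right) = \frac{5124616}{13015} - \frac{833 \sqrt{2}}{78090}$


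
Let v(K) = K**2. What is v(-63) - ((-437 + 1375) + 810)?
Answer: 2221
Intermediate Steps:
v(-63) - ((-437 + 1375) + 810) = (-63)**2 - ((-437 + 1375) + 810) = 3969 - (938 + 810) = 3969 - 1*1748 = 3969 - 1748 = 2221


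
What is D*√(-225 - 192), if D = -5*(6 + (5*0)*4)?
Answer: -30*I*√417 ≈ -612.62*I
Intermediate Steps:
D = -30 (D = -5*(6 + 0*4) = -5*(6 + 0) = -5*6 = -30)
D*√(-225 - 192) = -30*√(-225 - 192) = -30*I*√417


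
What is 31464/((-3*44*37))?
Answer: -2622/407 ≈ -6.4423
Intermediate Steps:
31464/((-3*44*37)) = 31464/((-132*37)) = 31464/(-4884) = 31464*(-1/4884) = -2622/407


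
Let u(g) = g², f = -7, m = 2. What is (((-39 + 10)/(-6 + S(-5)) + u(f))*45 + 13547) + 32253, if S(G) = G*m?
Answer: 769385/16 ≈ 48087.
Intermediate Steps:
S(G) = 2*G (S(G) = G*2 = 2*G)
(((-39 + 10)/(-6 + S(-5)) + u(f))*45 + 13547) + 32253 = (((-39 + 10)/(-6 + 2*(-5)) + (-7)²)*45 + 13547) + 32253 = ((-29/(-6 - 10) + 49)*45 + 13547) + 32253 = ((-29/(-16) + 49)*45 + 13547) + 32253 = ((-29*(-1/16) + 49)*45 + 13547) + 32253 = ((29/16 + 49)*45 + 13547) + 32253 = ((813/16)*45 + 13547) + 32253 = (36585/16 + 13547) + 32253 = 253337/16 + 32253 = 769385/16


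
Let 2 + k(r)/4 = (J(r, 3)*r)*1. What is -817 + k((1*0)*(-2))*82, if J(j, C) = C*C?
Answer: -1473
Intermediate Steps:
J(j, C) = C²
k(r) = -8 + 36*r (k(r) = -8 + 4*((3²*r)*1) = -8 + 4*((9*r)*1) = -8 + 4*(9*r) = -8 + 36*r)
-817 + k((1*0)*(-2))*82 = -817 + (-8 + 36*((1*0)*(-2)))*82 = -817 + (-8 + 36*(0*(-2)))*82 = -817 + (-8 + 36*0)*82 = -817 + (-8 + 0)*82 = -817 - 8*82 = -817 - 656 = -1473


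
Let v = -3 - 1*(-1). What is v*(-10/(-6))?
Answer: -10/3 ≈ -3.3333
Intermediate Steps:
v = -2 (v = -3 + 1 = -2)
v*(-10/(-6)) = -(-20)/(-6) = -(-20)*(-1)/6 = -2*5/3 = -10/3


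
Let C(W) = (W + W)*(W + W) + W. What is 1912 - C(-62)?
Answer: -13402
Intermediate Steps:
C(W) = W + 4*W² (C(W) = (2*W)*(2*W) + W = 4*W² + W = W + 4*W²)
1912 - C(-62) = 1912 - (-62)*(1 + 4*(-62)) = 1912 - (-62)*(1 - 248) = 1912 - (-62)*(-247) = 1912 - 1*15314 = 1912 - 15314 = -13402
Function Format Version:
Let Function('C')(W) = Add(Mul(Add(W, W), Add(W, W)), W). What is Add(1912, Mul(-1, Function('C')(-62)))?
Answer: -13402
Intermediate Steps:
Function('C')(W) = Add(W, Mul(4, Pow(W, 2))) (Function('C')(W) = Add(Mul(Mul(2, W), Mul(2, W)), W) = Add(Mul(4, Pow(W, 2)), W) = Add(W, Mul(4, Pow(W, 2))))
Add(1912, Mul(-1, Function('C')(-62))) = Add(1912, Mul(-1, Mul(-62, Add(1, Mul(4, -62))))) = Add(1912, Mul(-1, Mul(-62, Add(1, -248)))) = Add(1912, Mul(-1, Mul(-62, -247))) = Add(1912, Mul(-1, 15314)) = Add(1912, -15314) = -13402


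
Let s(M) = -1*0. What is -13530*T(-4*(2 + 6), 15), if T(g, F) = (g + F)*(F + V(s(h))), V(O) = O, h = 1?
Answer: 3450150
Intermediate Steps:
s(M) = 0
T(g, F) = F*(F + g) (T(g, F) = (g + F)*(F + 0) = (F + g)*F = F*(F + g))
-13530*T(-4*(2 + 6), 15) = -202950*(15 - 4*(2 + 6)) = -202950*(15 - 4*8) = -202950*(15 - 32) = -202950*(-17) = -13530*(-255) = 3450150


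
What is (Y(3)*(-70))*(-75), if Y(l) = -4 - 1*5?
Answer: -47250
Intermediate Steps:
Y(l) = -9 (Y(l) = -4 - 5 = -9)
(Y(3)*(-70))*(-75) = -9*(-70)*(-75) = 630*(-75) = -47250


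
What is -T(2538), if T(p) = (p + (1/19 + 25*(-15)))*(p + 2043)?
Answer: -188269938/19 ≈ -9.9089e+6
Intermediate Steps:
T(p) = (2043 + p)*(-7124/19 + p) (T(p) = (p + (1/19 - 375))*(2043 + p) = (p - 7124/19)*(2043 + p) = (-7124/19 + p)*(2043 + p) = (2043 + p)*(-7124/19 + p))
-T(2538) = -(-14554332/19 + 2538² + (31693/19)*2538) = -(-14554332/19 + 6441444 + 80436834/19) = -1*188269938/19 = -188269938/19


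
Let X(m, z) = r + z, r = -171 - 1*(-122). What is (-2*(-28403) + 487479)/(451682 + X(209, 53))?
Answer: 544285/451686 ≈ 1.2050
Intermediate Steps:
r = -49 (r = -171 + 122 = -49)
X(m, z) = -49 + z
(-2*(-28403) + 487479)/(451682 + X(209, 53)) = (-2*(-28403) + 487479)/(451682 + (-49 + 53)) = (56806 + 487479)/(451682 + 4) = 544285/451686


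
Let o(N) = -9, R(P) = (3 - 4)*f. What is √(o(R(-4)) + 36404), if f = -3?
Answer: √36395 ≈ 190.77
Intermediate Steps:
R(P) = 3 (R(P) = (3 - 4)*(-3) = -1*(-3) = 3)
√(o(R(-4)) + 36404) = √(-9 + 36404) = √36395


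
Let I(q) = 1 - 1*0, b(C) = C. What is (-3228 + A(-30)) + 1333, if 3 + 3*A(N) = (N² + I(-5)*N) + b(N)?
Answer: -1616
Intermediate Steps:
I(q) = 1 (I(q) = 1 + 0 = 1)
A(N) = -1 + N²/3 + 2*N/3 (A(N) = -1 + ((N² + 1*N) + N)/3 = -1 + ((N² + N) + N)/3 = -1 + ((N + N²) + N)/3 = -1 + (N² + 2*N)/3 = -1 + (N²/3 + 2*N/3) = -1 + N²/3 + 2*N/3)
(-3228 + A(-30)) + 1333 = (-3228 + (-1 + (⅓)*(-30)² + (⅔)*(-30))) + 1333 = (-3228 + (-1 + (⅓)*900 - 20)) + 1333 = (-3228 + (-1 + 300 - 20)) + 1333 = (-3228 + 279) + 1333 = -2949 + 1333 = -1616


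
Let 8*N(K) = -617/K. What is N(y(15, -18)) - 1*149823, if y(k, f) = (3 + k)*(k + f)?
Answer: -64722919/432 ≈ -1.4982e+5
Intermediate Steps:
y(k, f) = (3 + k)*(f + k)
N(K) = -617/(8*K) (N(K) = (-617/K)/8 = -617/(8*K))
N(y(15, -18)) - 1*149823 = -617/(8*(15² + 3*(-18) + 3*15 - 18*15)) - 1*149823 = -617/(8*(225 - 54 + 45 - 270)) - 149823 = -617/8/(-54) - 149823 = -617/8*(-1/54) - 149823 = 617/432 - 149823 = -64722919/432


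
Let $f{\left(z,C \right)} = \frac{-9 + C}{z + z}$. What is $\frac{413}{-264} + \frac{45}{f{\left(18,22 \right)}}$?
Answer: $\frac{422311}{3432} \approx 123.05$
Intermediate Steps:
$f{\left(z,C \right)} = \frac{-9 + C}{2 z}$
$\frac{413}{-264} + \frac{45}{f{\left(18,22 \right)}} = \frac{413}{-264} + \frac{45}{\frac{1}{2} \cdot \frac{1}{18} \left(-9 + 22\right)} = 413 \left(- \frac{1}{264}\right) + \frac{45}{\frac{1}{2} \cdot \frac{1}{18} \cdot 13} = - \frac{413}{264} + \frac{45}{\frac{13}{36}} = - \frac{413}{264} + 45 \cdot \frac{36}{13} = - \frac{413}{264} + \frac{1620}{13} = \frac{422311}{3432}$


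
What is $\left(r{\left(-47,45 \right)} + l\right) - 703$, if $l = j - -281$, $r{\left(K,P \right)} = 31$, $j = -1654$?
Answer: $-2045$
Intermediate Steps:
$l = -1373$ ($l = -1654 - -281 = -1654 + 281 = -1373$)
$\left(r{\left(-47,45 \right)} + l\right) - 703 = \left(31 - 1373\right) - 703 = -1342 - 703 = -2045$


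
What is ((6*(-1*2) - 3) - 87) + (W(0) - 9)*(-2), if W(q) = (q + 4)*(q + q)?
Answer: -84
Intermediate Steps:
W(q) = 2*q*(4 + q) (W(q) = (4 + q)*(2*q) = 2*q*(4 + q))
((6*(-1*2) - 3) - 87) + (W(0) - 9)*(-2) = ((6*(-1*2) - 3) - 87) + (2*0*(4 + 0) - 9)*(-2) = ((6*(-2) - 3) - 87) + (2*0*4 - 9)*(-2) = ((-12 - 3) - 87) + (0 - 9)*(-2) = (-15 - 87) - 9*(-2) = -102 + 18 = -84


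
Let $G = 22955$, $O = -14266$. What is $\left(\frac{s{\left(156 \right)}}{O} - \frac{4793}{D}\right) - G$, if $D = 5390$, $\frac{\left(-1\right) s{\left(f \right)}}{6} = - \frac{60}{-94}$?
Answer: $- \frac{5925908244699}{258143270} \approx -22956.0$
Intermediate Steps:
$s{\left(f \right)} = - \frac{180}{47}$ ($s{\left(f \right)} = - 6 \left(- \frac{60}{-94}\right) = - 6 \left(\left(-60\right) \left(- \frac{1}{94}\right)\right) = \left(-6\right) \frac{30}{47} = - \frac{180}{47}$)
$\left(\frac{s{\left(156 \right)}}{O} - \frac{4793}{D}\right) - G = \left(- \frac{180}{47 \left(-14266\right)} - \frac{4793}{5390}\right) - 22955 = \left(\left(- \frac{180}{47}\right) \left(- \frac{1}{14266}\right) - \frac{4793}{5390}\right) - 22955 = \left(\frac{90}{335251} - \frac{4793}{5390}\right) - 22955 = - \frac{229481849}{258143270} - 22955 = - \frac{5925908244699}{258143270}$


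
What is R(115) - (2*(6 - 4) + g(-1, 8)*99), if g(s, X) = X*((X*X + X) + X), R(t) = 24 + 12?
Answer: -63328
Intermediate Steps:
R(t) = 36
g(s, X) = X*(X² + 2*X) (g(s, X) = X*((X² + X) + X) = X*((X + X²) + X) = X*(X² + 2*X))
R(115) - (2*(6 - 4) + g(-1, 8)*99) = 36 - (2*(6 - 4) + (8²*(2 + 8))*99) = 36 - (2*2 + (64*10)*99) = 36 - (4 + 640*99) = 36 - (4 + 63360) = 36 - 1*63364 = 36 - 63364 = -63328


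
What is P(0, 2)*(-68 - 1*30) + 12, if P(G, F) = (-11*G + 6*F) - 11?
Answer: -86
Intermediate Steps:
P(G, F) = -11 - 11*G + 6*F
P(0, 2)*(-68 - 1*30) + 12 = (-11 - 11*0 + 6*2)*(-68 - 1*30) + 12 = (-11 + 0 + 12)*(-68 - 30) + 12 = 1*(-98) + 12 = -98 + 12 = -86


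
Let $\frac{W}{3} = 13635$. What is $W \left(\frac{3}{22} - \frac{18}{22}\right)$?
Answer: $- \frac{613575}{22} \approx -27890.0$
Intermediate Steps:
$W = 40905$ ($W = 3 \cdot 13635 = 40905$)
$W \left(\frac{3}{22} - \frac{18}{22}\right) = 40905 \left(\frac{3}{22} - \frac{18}{22}\right) = 40905 \left(3 \cdot \frac{1}{22} - \frac{9}{11}\right) = 40905 \left(\frac{3}{22} - \frac{9}{11}\right) = 40905 \left(- \frac{15}{22}\right) = - \frac{613575}{22}$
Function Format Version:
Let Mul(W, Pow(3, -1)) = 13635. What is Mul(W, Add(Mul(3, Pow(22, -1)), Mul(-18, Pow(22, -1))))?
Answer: Rational(-613575, 22) ≈ -27890.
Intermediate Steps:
W = 40905 (W = Mul(3, 13635) = 40905)
Mul(W, Add(Mul(3, Pow(22, -1)), Mul(-18, Pow(22, -1)))) = Mul(40905, Add(Mul(3, Pow(22, -1)), Mul(-18, Pow(22, -1)))) = Mul(40905, Add(Mul(3, Rational(1, 22)), Mul(-18, Rational(1, 22)))) = Mul(40905, Add(Rational(3, 22), Rational(-9, 11))) = Mul(40905, Rational(-15, 22)) = Rational(-613575, 22)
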